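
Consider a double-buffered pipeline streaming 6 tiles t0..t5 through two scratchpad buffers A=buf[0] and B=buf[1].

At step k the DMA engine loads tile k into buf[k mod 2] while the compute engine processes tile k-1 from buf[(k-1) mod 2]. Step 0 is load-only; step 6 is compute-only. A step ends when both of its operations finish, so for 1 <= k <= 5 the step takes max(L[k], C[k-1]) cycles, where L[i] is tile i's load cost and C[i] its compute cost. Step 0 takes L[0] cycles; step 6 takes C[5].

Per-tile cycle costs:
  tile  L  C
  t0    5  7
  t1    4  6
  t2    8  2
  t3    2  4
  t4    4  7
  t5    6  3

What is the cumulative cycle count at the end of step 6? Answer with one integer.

step 0: L[0]=5 → dur=5, Σ=5 | A=load:t0 B=idle [load-only]
step 1: L[1]=4 C[0]=7 → dur=7, Σ=12 | A=compute:t0 B=load:t1 [compute-bound]
step 2: L[2]=8 C[1]=6 → dur=8, Σ=20 | A=load:t2 B=compute:t1 [load-bound]
step 3: L[3]=2 C[2]=2 → dur=2, Σ=22 | A=compute:t2 B=load:t3 [tied]
step 4: L[4]=4 C[3]=4 → dur=4, Σ=26 | A=load:t4 B=compute:t3 [tied]
step 5: L[5]=6 C[4]=7 → dur=7, Σ=33 | A=compute:t4 B=load:t5 [compute-bound]
step 6: C[5]=3 → dur=3, Σ=36 | A=idle B=compute:t5 [compute-only]

end_cycle[6] = 36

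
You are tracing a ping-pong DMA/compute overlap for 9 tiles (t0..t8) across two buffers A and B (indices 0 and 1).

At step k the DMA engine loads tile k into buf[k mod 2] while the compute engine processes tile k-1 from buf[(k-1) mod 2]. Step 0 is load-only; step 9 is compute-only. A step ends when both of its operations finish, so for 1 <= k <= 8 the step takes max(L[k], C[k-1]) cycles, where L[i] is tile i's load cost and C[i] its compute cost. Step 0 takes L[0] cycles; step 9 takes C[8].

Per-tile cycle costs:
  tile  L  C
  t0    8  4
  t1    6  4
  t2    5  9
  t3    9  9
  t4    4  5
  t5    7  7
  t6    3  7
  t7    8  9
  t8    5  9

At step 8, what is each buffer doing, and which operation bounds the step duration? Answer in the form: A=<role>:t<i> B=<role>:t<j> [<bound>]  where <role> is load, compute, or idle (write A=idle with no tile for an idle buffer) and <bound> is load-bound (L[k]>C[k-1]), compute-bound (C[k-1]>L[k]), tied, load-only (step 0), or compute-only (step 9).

step 0: L[0]=8 → dur=8, Σ=8 | A=load:t0 B=idle [load-only]
step 1: L[1]=6 C[0]=4 → dur=6, Σ=14 | A=compute:t0 B=load:t1 [load-bound]
step 2: L[2]=5 C[1]=4 → dur=5, Σ=19 | A=load:t2 B=compute:t1 [load-bound]
step 3: L[3]=9 C[2]=9 → dur=9, Σ=28 | A=compute:t2 B=load:t3 [tied]
step 4: L[4]=4 C[3]=9 → dur=9, Σ=37 | A=load:t4 B=compute:t3 [compute-bound]
step 5: L[5]=7 C[4]=5 → dur=7, Σ=44 | A=compute:t4 B=load:t5 [load-bound]
step 6: L[6]=3 C[5]=7 → dur=7, Σ=51 | A=load:t6 B=compute:t5 [compute-bound]
step 7: L[7]=8 C[6]=7 → dur=8, Σ=59 | A=compute:t6 B=load:t7 [load-bound]
step 8: L[8]=5 C[7]=9 → dur=9, Σ=68 | A=load:t8 B=compute:t7 [compute-bound]
step 9: C[8]=9 → dur=9, Σ=77 | A=compute:t8 B=idle [compute-only]

step 8: A=load:t8 B=compute:t7 [compute-bound]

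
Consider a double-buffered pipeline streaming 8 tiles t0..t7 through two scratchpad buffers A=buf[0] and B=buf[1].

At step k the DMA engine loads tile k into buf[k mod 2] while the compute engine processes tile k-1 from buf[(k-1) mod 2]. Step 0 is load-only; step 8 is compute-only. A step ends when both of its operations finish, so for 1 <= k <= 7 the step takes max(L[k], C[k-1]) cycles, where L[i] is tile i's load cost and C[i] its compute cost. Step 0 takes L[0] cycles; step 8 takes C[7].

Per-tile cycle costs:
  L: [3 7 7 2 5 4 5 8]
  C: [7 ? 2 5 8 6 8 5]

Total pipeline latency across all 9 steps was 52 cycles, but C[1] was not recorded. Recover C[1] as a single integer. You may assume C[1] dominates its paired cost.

C[1] = 8

step 0 = dur = L[0]=3 = 3
step 1 = dur = max(L[1]=7, C[0]=7) = 7
step 2 = dur = max(L[2]=7, C[1]=?) = C[1]  (unknown; binding)
step 3 = dur = max(L[3]=2, C[2]=2) = 2
step 4 = dur = max(L[4]=5, C[3]=5) = 5
step 5 = dur = max(L[5]=4, C[4]=8) = 8
step 6 = dur = max(L[6]=5, C[5]=6) = 6
step 7 = dur = max(L[7]=8, C[6]=8) = 8
step 8 = dur = C[7]=5 = 5
sum of known step durations = 44
dur[2] = total - known = 52 - 44 = 8
C[1] is the binding max in step 2, so C[1] = dur[2] = 8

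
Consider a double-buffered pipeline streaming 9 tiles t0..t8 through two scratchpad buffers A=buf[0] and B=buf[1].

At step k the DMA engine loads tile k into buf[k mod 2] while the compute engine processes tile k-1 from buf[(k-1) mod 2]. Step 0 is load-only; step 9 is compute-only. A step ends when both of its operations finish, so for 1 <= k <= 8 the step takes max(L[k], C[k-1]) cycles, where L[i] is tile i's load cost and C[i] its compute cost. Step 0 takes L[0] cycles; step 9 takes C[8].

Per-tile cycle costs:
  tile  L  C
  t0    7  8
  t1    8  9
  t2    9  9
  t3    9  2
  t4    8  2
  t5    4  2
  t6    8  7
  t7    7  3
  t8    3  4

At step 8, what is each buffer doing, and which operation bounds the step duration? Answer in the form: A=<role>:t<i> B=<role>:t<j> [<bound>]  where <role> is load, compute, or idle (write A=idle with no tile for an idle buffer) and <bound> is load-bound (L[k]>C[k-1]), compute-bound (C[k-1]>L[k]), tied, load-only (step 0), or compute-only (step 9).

step 8: A=load:t8 B=compute:t7 [tied]

[0] DMA t0→A (7c) ∥ CU idle ⇒ 7c, clock 7
[1] DMA t1→B (8c) ∥ CU A:t0 (8c) ⇒ 8c, clock 15
[2] DMA t2→A (9c) ∥ CU B:t1 (9c) ⇒ 9c, clock 24
[3] DMA t3→B (9c) ∥ CU A:t2 (9c) ⇒ 9c, clock 33
[4] DMA t4→A (8c) ∥ CU B:t3 (2c) ⇒ 8c, clock 41
[5] DMA t5→B (4c) ∥ CU A:t4 (2c) ⇒ 4c, clock 45
[6] DMA t6→A (8c) ∥ CU B:t5 (2c) ⇒ 8c, clock 53
[7] DMA t7→B (7c) ∥ CU A:t6 (7c) ⇒ 7c, clock 60
[8] DMA t8→A (3c) ∥ CU B:t7 (3c) ⇒ 3c, clock 63
[9] DMA idle ∥ CU A:t8 (4c) ⇒ 4c, clock 67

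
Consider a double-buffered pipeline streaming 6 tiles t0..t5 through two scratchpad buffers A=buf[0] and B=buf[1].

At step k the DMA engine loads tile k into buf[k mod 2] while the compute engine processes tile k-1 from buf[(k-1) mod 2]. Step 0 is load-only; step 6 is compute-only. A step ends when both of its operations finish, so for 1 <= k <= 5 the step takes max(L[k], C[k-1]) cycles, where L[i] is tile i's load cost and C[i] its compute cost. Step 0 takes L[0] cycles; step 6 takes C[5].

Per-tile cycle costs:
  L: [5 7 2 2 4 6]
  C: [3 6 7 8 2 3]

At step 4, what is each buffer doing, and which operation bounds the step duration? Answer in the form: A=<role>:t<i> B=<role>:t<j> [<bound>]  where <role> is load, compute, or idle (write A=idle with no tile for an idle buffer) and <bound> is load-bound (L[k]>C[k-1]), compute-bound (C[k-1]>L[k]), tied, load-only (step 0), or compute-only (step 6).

step 4: A=load:t4 B=compute:t3 [compute-bound]

[0] DMA t0→A (5c) ∥ CU idle ⇒ 5c, clock 5
[1] DMA t1→B (7c) ∥ CU A:t0 (3c) ⇒ 7c, clock 12
[2] DMA t2→A (2c) ∥ CU B:t1 (6c) ⇒ 6c, clock 18
[3] DMA t3→B (2c) ∥ CU A:t2 (7c) ⇒ 7c, clock 25
[4] DMA t4→A (4c) ∥ CU B:t3 (8c) ⇒ 8c, clock 33
[5] DMA t5→B (6c) ∥ CU A:t4 (2c) ⇒ 6c, clock 39
[6] DMA idle ∥ CU B:t5 (3c) ⇒ 3c, clock 42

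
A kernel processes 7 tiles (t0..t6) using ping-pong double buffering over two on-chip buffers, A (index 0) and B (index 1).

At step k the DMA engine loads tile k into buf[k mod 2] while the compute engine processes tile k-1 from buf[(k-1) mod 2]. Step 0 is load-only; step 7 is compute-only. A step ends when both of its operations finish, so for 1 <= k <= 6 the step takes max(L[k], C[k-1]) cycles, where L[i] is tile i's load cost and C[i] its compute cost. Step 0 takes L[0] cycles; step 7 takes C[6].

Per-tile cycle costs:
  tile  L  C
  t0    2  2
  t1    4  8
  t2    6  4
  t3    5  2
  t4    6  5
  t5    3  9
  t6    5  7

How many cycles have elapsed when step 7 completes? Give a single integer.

step 0: L[0]=2 → dur=2, Σ=2 | A=load:t0 B=idle [load-only]
step 1: L[1]=4 C[0]=2 → dur=4, Σ=6 | A=compute:t0 B=load:t1 [load-bound]
step 2: L[2]=6 C[1]=8 → dur=8, Σ=14 | A=load:t2 B=compute:t1 [compute-bound]
step 3: L[3]=5 C[2]=4 → dur=5, Σ=19 | A=compute:t2 B=load:t3 [load-bound]
step 4: L[4]=6 C[3]=2 → dur=6, Σ=25 | A=load:t4 B=compute:t3 [load-bound]
step 5: L[5]=3 C[4]=5 → dur=5, Σ=30 | A=compute:t4 B=load:t5 [compute-bound]
step 6: L[6]=5 C[5]=9 → dur=9, Σ=39 | A=load:t6 B=compute:t5 [compute-bound]
step 7: C[6]=7 → dur=7, Σ=46 | A=compute:t6 B=idle [compute-only]

end_cycle[7] = 46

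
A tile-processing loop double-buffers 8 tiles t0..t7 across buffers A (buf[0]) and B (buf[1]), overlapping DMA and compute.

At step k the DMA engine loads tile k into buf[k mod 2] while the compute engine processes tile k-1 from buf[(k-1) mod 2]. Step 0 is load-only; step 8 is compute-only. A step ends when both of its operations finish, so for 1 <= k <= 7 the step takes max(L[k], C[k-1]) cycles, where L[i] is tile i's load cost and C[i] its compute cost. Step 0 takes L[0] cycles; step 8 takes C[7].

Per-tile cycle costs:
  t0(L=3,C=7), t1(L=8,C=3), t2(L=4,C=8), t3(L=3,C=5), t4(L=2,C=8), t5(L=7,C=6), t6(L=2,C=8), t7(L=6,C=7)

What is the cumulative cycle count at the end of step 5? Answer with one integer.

end_cycle[5] = 36

[0] DMA t0→A (3c) ∥ CU idle ⇒ 3c, clock 3
[1] DMA t1→B (8c) ∥ CU A:t0 (7c) ⇒ 8c, clock 11
[2] DMA t2→A (4c) ∥ CU B:t1 (3c) ⇒ 4c, clock 15
[3] DMA t3→B (3c) ∥ CU A:t2 (8c) ⇒ 8c, clock 23
[4] DMA t4→A (2c) ∥ CU B:t3 (5c) ⇒ 5c, clock 28
[5] DMA t5→B (7c) ∥ CU A:t4 (8c) ⇒ 8c, clock 36
[6] DMA t6→A (2c) ∥ CU B:t5 (6c) ⇒ 6c, clock 42
[7] DMA t7→B (6c) ∥ CU A:t6 (8c) ⇒ 8c, clock 50
[8] DMA idle ∥ CU B:t7 (7c) ⇒ 7c, clock 57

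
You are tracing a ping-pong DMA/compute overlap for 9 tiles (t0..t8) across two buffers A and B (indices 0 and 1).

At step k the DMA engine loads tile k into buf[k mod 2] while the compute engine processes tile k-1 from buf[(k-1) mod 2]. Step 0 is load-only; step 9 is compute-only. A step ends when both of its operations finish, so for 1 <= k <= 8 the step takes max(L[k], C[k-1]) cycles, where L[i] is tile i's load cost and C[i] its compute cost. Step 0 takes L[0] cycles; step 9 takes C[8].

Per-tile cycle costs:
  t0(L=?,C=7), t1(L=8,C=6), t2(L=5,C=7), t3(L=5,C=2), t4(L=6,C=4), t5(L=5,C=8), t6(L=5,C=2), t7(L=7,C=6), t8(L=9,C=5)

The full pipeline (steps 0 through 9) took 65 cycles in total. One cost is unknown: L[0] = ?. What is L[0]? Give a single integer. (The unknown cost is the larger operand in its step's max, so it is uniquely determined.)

step 0: dur = L[0]=? = L[0]  (unknown; binding)
step 1: dur = max(L[1]=8, C[0]=7) = 8
step 2: dur = max(L[2]=5, C[1]=6) = 6
step 3: dur = max(L[3]=5, C[2]=7) = 7
step 4: dur = max(L[4]=6, C[3]=2) = 6
step 5: dur = max(L[5]=5, C[4]=4) = 5
step 6: dur = max(L[6]=5, C[5]=8) = 8
step 7: dur = max(L[7]=7, C[6]=2) = 7
step 8: dur = max(L[8]=9, C[7]=6) = 9
step 9: dur = C[8]=5 = 5
sum of known step durations = 61
dur[0] = total - known = 65 - 61 = 4
L[0] is the binding max in step 0, so L[0] = dur[0] = 4

L[0] = 4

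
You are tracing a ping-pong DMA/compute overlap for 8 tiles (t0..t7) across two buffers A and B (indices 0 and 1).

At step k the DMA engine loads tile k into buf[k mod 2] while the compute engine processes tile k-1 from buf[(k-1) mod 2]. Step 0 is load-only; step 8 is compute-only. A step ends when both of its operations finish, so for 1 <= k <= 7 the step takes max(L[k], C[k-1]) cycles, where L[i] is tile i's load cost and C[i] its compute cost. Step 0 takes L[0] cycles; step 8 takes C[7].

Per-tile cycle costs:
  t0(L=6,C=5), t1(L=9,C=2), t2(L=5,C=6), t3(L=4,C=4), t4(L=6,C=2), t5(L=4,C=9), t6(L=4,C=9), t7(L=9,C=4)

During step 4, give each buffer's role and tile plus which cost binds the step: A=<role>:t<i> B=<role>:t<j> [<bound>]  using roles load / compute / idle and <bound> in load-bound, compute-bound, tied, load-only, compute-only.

[0] DMA t0→A (6c) ∥ CU idle ⇒ 6c, clock 6
[1] DMA t1→B (9c) ∥ CU A:t0 (5c) ⇒ 9c, clock 15
[2] DMA t2→A (5c) ∥ CU B:t1 (2c) ⇒ 5c, clock 20
[3] DMA t3→B (4c) ∥ CU A:t2 (6c) ⇒ 6c, clock 26
[4] DMA t4→A (6c) ∥ CU B:t3 (4c) ⇒ 6c, clock 32
[5] DMA t5→B (4c) ∥ CU A:t4 (2c) ⇒ 4c, clock 36
[6] DMA t6→A (4c) ∥ CU B:t5 (9c) ⇒ 9c, clock 45
[7] DMA t7→B (9c) ∥ CU A:t6 (9c) ⇒ 9c, clock 54
[8] DMA idle ∥ CU B:t7 (4c) ⇒ 4c, clock 58

step 4: A=load:t4 B=compute:t3 [load-bound]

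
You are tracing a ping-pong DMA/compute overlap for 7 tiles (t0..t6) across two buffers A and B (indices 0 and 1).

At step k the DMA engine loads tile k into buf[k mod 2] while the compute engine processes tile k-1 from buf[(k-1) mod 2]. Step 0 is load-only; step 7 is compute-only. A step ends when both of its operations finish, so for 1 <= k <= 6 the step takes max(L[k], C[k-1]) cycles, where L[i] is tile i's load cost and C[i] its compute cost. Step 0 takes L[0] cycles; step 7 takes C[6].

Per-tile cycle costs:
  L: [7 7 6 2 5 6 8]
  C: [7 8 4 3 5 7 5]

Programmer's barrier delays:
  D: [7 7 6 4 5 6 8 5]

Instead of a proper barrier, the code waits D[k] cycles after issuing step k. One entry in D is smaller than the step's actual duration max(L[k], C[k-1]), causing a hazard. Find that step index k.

hazard at step 2

k=0 barrier L[0]=7→7c, D[0]=7 ok
k=1 barrier max(L[1]=7,C[0]=7)→7c, D[1]=7 ok
k=2 barrier max(L[2]=6,C[1]=8)→8c, D[2]=6 SHORT
k=3 barrier max(L[3]=2,C[2]=4)→4c, D[3]=4 ok
k=4 barrier max(L[4]=5,C[3]=3)→5c, D[4]=5 ok
k=5 barrier max(L[5]=6,C[4]=5)→6c, D[5]=6 ok
k=6 barrier max(L[6]=8,C[5]=7)→8c, D[6]=8 ok
k=7 barrier C[6]=5→5c, D[7]=5 ok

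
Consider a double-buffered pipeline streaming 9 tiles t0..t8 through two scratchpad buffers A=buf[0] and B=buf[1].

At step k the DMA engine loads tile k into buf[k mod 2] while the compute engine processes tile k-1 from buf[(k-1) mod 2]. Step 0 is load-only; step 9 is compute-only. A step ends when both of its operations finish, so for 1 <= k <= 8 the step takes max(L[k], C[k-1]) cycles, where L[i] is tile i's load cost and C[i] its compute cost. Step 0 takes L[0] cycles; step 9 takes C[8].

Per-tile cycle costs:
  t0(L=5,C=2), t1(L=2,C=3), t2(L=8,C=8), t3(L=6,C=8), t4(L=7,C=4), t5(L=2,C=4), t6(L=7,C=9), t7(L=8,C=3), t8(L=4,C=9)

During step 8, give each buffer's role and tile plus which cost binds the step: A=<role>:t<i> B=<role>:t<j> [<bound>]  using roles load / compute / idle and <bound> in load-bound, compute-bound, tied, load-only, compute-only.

step 0: L[0]=5 → dur=5, Σ=5 | A=load:t0 B=idle [load-only]
step 1: L[1]=2 C[0]=2 → dur=2, Σ=7 | A=compute:t0 B=load:t1 [tied]
step 2: L[2]=8 C[1]=3 → dur=8, Σ=15 | A=load:t2 B=compute:t1 [load-bound]
step 3: L[3]=6 C[2]=8 → dur=8, Σ=23 | A=compute:t2 B=load:t3 [compute-bound]
step 4: L[4]=7 C[3]=8 → dur=8, Σ=31 | A=load:t4 B=compute:t3 [compute-bound]
step 5: L[5]=2 C[4]=4 → dur=4, Σ=35 | A=compute:t4 B=load:t5 [compute-bound]
step 6: L[6]=7 C[5]=4 → dur=7, Σ=42 | A=load:t6 B=compute:t5 [load-bound]
step 7: L[7]=8 C[6]=9 → dur=9, Σ=51 | A=compute:t6 B=load:t7 [compute-bound]
step 8: L[8]=4 C[7]=3 → dur=4, Σ=55 | A=load:t8 B=compute:t7 [load-bound]
step 9: C[8]=9 → dur=9, Σ=64 | A=compute:t8 B=idle [compute-only]

step 8: A=load:t8 B=compute:t7 [load-bound]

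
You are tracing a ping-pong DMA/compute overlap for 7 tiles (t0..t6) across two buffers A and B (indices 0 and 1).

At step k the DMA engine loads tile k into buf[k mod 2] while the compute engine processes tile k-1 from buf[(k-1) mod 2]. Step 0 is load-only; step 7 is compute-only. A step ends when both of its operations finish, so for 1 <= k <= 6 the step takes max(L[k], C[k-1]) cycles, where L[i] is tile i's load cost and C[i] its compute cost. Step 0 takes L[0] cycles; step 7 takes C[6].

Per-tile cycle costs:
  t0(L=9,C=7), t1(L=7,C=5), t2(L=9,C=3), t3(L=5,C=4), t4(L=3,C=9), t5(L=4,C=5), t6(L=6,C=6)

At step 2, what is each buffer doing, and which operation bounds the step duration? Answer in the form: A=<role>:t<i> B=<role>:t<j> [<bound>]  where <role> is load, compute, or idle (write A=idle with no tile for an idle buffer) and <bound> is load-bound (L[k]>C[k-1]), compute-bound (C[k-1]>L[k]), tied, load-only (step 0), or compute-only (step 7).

  0. 9=9c; end=9; A:t0 B:-
  1. max(7,7)=7c; end=16; A:t0 B:t1
  2. max(9,5)=9c; end=25; A:t2 B:t1
  3. max(5,3)=5c; end=30; A:t2 B:t3
  4. max(3,4)=4c; end=34; A:t4 B:t3
  5. max(4,9)=9c; end=43; A:t4 B:t5
  6. max(6,5)=6c; end=49; A:t6 B:t5
  7. 6=6c; end=55; A:t6 B:t5

step 2: A=load:t2 B=compute:t1 [load-bound]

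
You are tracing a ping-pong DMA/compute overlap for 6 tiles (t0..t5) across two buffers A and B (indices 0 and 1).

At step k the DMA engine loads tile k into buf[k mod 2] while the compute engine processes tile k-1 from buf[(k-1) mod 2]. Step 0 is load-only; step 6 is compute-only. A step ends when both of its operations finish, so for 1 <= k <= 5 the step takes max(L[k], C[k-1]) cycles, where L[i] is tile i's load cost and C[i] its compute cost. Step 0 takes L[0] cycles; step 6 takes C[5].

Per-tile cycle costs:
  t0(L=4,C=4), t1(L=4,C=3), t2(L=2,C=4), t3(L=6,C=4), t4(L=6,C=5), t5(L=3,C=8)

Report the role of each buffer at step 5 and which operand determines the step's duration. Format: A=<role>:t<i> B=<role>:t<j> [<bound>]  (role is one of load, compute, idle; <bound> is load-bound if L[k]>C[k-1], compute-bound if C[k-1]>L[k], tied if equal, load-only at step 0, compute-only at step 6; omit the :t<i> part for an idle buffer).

[0] DMA t0→A (4c) ∥ CU idle ⇒ 4c, clock 4
[1] DMA t1→B (4c) ∥ CU A:t0 (4c) ⇒ 4c, clock 8
[2] DMA t2→A (2c) ∥ CU B:t1 (3c) ⇒ 3c, clock 11
[3] DMA t3→B (6c) ∥ CU A:t2 (4c) ⇒ 6c, clock 17
[4] DMA t4→A (6c) ∥ CU B:t3 (4c) ⇒ 6c, clock 23
[5] DMA t5→B (3c) ∥ CU A:t4 (5c) ⇒ 5c, clock 28
[6] DMA idle ∥ CU B:t5 (8c) ⇒ 8c, clock 36

step 5: A=compute:t4 B=load:t5 [compute-bound]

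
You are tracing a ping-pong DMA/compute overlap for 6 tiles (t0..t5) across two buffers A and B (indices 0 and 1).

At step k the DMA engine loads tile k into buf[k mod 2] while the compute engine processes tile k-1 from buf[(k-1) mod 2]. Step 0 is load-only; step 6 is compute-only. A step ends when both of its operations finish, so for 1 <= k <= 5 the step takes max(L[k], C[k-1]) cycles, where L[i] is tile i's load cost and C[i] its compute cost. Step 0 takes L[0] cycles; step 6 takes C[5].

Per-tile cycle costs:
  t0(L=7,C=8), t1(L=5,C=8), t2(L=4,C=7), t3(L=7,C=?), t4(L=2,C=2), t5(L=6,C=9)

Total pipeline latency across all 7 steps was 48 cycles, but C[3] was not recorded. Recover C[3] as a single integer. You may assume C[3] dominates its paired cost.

step 0 → dur = L[0]=7 = 7
step 1 → dur = max(L[1]=5, C[0]=8) = 8
step 2 → dur = max(L[2]=4, C[1]=8) = 8
step 3 → dur = max(L[3]=7, C[2]=7) = 7
step 4 → dur = max(L[4]=2, C[3]=?) = C[3]  (unknown; binding)
step 5 → dur = max(L[5]=6, C[4]=2) = 6
step 6 → dur = C[5]=9 = 9
sum of known step durations = 45
dur[4] = total - known = 48 - 45 = 3
C[3] is the binding max in step 4, so C[3] = dur[4] = 3

C[3] = 3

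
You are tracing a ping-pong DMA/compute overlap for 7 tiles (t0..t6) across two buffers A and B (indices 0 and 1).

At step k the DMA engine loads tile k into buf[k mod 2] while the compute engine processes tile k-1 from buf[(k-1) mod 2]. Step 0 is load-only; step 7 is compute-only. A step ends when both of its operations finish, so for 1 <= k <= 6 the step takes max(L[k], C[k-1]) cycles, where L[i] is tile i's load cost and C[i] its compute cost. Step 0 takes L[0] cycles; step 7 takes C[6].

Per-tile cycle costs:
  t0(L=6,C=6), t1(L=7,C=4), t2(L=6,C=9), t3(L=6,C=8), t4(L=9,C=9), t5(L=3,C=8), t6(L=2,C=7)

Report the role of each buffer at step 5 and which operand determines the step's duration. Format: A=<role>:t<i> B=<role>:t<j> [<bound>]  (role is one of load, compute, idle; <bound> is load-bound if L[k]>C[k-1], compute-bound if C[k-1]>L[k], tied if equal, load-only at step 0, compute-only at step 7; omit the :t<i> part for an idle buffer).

  0. 6=6c; end=6; A:t0 B:-
  1. max(7,6)=7c; end=13; A:t0 B:t1
  2. max(6,4)=6c; end=19; A:t2 B:t1
  3. max(6,9)=9c; end=28; A:t2 B:t3
  4. max(9,8)=9c; end=37; A:t4 B:t3
  5. max(3,9)=9c; end=46; A:t4 B:t5
  6. max(2,8)=8c; end=54; A:t6 B:t5
  7. 7=7c; end=61; A:t6 B:t5

step 5: A=compute:t4 B=load:t5 [compute-bound]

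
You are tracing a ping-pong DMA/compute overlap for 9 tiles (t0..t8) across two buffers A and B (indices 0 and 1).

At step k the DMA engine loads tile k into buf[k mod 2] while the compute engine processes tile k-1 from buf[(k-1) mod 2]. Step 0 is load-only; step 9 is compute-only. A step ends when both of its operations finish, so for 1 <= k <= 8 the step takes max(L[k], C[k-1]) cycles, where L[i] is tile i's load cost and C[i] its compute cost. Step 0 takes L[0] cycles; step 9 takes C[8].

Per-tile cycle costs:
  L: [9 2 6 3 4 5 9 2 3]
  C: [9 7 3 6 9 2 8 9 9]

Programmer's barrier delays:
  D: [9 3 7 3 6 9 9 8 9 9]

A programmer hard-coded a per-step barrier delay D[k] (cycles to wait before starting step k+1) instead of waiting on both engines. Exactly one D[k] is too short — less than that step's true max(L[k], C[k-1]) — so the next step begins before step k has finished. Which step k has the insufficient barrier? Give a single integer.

hazard at step 1

k=0 barrier L[0]=9→9c, D[0]=9 ok
k=1 barrier max(L[1]=2,C[0]=9)→9c, D[1]=3 SHORT
k=2 barrier max(L[2]=6,C[1]=7)→7c, D[2]=7 ok
k=3 barrier max(L[3]=3,C[2]=3)→3c, D[3]=3 ok
k=4 barrier max(L[4]=4,C[3]=6)→6c, D[4]=6 ok
k=5 barrier max(L[5]=5,C[4]=9)→9c, D[5]=9 ok
k=6 barrier max(L[6]=9,C[5]=2)→9c, D[6]=9 ok
k=7 barrier max(L[7]=2,C[6]=8)→8c, D[7]=8 ok
k=8 barrier max(L[8]=3,C[7]=9)→9c, D[8]=9 ok
k=9 barrier C[8]=9→9c, D[9]=9 ok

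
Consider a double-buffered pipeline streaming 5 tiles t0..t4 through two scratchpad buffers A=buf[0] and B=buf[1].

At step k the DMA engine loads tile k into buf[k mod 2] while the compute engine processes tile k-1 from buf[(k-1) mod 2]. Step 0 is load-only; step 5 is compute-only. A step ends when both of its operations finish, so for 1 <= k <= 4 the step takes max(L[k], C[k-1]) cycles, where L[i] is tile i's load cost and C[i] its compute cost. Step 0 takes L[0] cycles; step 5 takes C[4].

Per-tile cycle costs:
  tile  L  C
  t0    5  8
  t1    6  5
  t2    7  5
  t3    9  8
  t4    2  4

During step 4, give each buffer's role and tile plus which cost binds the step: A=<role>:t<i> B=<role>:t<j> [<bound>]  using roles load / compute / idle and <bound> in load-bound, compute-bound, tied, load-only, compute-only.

[0] DMA t0→A (5c) ∥ CU idle ⇒ 5c, clock 5
[1] DMA t1→B (6c) ∥ CU A:t0 (8c) ⇒ 8c, clock 13
[2] DMA t2→A (7c) ∥ CU B:t1 (5c) ⇒ 7c, clock 20
[3] DMA t3→B (9c) ∥ CU A:t2 (5c) ⇒ 9c, clock 29
[4] DMA t4→A (2c) ∥ CU B:t3 (8c) ⇒ 8c, clock 37
[5] DMA idle ∥ CU A:t4 (4c) ⇒ 4c, clock 41

step 4: A=load:t4 B=compute:t3 [compute-bound]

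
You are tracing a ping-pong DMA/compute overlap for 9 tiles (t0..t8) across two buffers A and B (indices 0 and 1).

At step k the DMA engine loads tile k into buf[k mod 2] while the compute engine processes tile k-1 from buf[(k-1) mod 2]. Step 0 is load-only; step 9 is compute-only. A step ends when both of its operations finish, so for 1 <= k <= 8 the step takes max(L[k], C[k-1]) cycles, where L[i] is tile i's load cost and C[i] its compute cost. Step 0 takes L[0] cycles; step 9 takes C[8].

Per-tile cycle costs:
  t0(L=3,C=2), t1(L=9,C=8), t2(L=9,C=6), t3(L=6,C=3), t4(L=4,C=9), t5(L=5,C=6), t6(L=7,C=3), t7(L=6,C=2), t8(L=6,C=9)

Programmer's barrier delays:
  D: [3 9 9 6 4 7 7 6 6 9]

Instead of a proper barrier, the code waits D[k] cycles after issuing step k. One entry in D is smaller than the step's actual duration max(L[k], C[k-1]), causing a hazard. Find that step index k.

k=0 barrier L[0]=3→3c, D[0]=3 ok
k=1 barrier max(L[1]=9,C[0]=2)→9c, D[1]=9 ok
k=2 barrier max(L[2]=9,C[1]=8)→9c, D[2]=9 ok
k=3 barrier max(L[3]=6,C[2]=6)→6c, D[3]=6 ok
k=4 barrier max(L[4]=4,C[3]=3)→4c, D[4]=4 ok
k=5 barrier max(L[5]=5,C[4]=9)→9c, D[5]=7 SHORT
k=6 barrier max(L[6]=7,C[5]=6)→7c, D[6]=7 ok
k=7 barrier max(L[7]=6,C[6]=3)→6c, D[7]=6 ok
k=8 barrier max(L[8]=6,C[7]=2)→6c, D[8]=6 ok
k=9 barrier C[8]=9→9c, D[9]=9 ok

hazard at step 5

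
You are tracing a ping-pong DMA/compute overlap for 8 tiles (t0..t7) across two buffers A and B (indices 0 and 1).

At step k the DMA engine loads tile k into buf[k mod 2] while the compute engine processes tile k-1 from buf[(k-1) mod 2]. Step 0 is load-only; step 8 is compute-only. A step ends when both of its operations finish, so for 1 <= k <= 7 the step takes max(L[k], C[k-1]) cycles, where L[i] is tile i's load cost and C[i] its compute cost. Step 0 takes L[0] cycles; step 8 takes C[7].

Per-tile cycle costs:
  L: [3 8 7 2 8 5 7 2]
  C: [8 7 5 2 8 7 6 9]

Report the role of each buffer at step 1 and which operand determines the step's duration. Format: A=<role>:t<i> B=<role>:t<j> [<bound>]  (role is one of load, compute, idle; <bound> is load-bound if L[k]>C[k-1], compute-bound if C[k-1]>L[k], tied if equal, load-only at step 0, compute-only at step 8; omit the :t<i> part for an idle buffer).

step 1: A=compute:t0 B=load:t1 [tied]

k=0 load=t0/3c comp=- wait=3 total=3
k=1 load=t1/8c comp=t0/8c wait=8 total=11
k=2 load=t2/7c comp=t1/7c wait=7 total=18
k=3 load=t3/2c comp=t2/5c wait=5 total=23
k=4 load=t4/8c comp=t3/2c wait=8 total=31
k=5 load=t5/5c comp=t4/8c wait=8 total=39
k=6 load=t6/7c comp=t5/7c wait=7 total=46
k=7 load=t7/2c comp=t6/6c wait=6 total=52
k=8 load=- comp=t7/9c wait=9 total=61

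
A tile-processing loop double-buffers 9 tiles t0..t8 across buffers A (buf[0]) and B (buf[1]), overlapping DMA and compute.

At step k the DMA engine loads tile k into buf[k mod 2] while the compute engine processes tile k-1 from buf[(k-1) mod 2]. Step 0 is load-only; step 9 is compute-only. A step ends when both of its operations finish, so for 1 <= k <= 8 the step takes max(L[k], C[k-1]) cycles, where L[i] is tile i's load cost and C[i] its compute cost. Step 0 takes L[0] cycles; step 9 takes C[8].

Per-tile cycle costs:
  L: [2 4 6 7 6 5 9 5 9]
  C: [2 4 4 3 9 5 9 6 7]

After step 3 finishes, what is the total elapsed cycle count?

end_cycle[3] = 19

step 0: L[0]=2 → dur=2, Σ=2 | A=load:t0 B=idle [load-only]
step 1: L[1]=4 C[0]=2 → dur=4, Σ=6 | A=compute:t0 B=load:t1 [load-bound]
step 2: L[2]=6 C[1]=4 → dur=6, Σ=12 | A=load:t2 B=compute:t1 [load-bound]
step 3: L[3]=7 C[2]=4 → dur=7, Σ=19 | A=compute:t2 B=load:t3 [load-bound]
step 4: L[4]=6 C[3]=3 → dur=6, Σ=25 | A=load:t4 B=compute:t3 [load-bound]
step 5: L[5]=5 C[4]=9 → dur=9, Σ=34 | A=compute:t4 B=load:t5 [compute-bound]
step 6: L[6]=9 C[5]=5 → dur=9, Σ=43 | A=load:t6 B=compute:t5 [load-bound]
step 7: L[7]=5 C[6]=9 → dur=9, Σ=52 | A=compute:t6 B=load:t7 [compute-bound]
step 8: L[8]=9 C[7]=6 → dur=9, Σ=61 | A=load:t8 B=compute:t7 [load-bound]
step 9: C[8]=7 → dur=7, Σ=68 | A=compute:t8 B=idle [compute-only]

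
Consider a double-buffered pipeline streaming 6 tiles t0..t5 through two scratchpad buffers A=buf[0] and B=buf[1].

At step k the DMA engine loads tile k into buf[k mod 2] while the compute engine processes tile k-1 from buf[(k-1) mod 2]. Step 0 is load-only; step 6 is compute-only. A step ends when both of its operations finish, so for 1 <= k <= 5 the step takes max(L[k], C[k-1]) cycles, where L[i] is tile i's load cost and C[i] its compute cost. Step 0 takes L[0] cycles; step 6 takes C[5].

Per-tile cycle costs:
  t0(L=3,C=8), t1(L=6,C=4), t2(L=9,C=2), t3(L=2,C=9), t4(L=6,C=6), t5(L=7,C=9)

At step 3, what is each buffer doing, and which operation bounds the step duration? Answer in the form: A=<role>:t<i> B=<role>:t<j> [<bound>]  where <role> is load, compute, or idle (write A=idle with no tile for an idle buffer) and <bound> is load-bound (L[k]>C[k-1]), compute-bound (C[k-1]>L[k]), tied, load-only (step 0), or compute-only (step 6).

step 3: A=compute:t2 B=load:t3 [tied]

k=0 load=t0/3c comp=- wait=3 total=3
k=1 load=t1/6c comp=t0/8c wait=8 total=11
k=2 load=t2/9c comp=t1/4c wait=9 total=20
k=3 load=t3/2c comp=t2/2c wait=2 total=22
k=4 load=t4/6c comp=t3/9c wait=9 total=31
k=5 load=t5/7c comp=t4/6c wait=7 total=38
k=6 load=- comp=t5/9c wait=9 total=47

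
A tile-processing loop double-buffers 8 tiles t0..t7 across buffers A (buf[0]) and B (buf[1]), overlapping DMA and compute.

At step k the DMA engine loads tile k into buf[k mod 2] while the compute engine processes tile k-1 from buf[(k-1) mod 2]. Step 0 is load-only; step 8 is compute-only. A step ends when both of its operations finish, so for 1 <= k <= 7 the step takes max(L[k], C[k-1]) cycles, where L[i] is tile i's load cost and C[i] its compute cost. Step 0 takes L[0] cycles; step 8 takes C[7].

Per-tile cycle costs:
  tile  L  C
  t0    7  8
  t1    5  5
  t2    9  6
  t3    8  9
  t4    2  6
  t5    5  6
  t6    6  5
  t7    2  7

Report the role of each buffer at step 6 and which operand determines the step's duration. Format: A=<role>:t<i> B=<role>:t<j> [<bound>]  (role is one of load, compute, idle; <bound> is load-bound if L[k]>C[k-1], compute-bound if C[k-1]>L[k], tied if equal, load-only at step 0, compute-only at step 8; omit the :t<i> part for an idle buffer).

k=0 load=t0/7c comp=- wait=7 total=7
k=1 load=t1/5c comp=t0/8c wait=8 total=15
k=2 load=t2/9c comp=t1/5c wait=9 total=24
k=3 load=t3/8c comp=t2/6c wait=8 total=32
k=4 load=t4/2c comp=t3/9c wait=9 total=41
k=5 load=t5/5c comp=t4/6c wait=6 total=47
k=6 load=t6/6c comp=t5/6c wait=6 total=53
k=7 load=t7/2c comp=t6/5c wait=5 total=58
k=8 load=- comp=t7/7c wait=7 total=65

step 6: A=load:t6 B=compute:t5 [tied]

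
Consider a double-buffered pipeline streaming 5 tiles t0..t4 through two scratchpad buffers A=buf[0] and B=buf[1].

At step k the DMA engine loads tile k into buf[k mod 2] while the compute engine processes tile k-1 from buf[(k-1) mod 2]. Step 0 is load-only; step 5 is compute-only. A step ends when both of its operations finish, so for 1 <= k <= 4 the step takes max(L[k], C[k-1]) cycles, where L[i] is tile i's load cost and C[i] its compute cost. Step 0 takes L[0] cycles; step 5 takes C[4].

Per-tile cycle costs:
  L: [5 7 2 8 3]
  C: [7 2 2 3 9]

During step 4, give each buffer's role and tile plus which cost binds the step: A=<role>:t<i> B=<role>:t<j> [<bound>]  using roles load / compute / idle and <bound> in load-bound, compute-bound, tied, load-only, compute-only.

step 0: L[0]=5 → dur=5, Σ=5 | A=load:t0 B=idle [load-only]
step 1: L[1]=7 C[0]=7 → dur=7, Σ=12 | A=compute:t0 B=load:t1 [tied]
step 2: L[2]=2 C[1]=2 → dur=2, Σ=14 | A=load:t2 B=compute:t1 [tied]
step 3: L[3]=8 C[2]=2 → dur=8, Σ=22 | A=compute:t2 B=load:t3 [load-bound]
step 4: L[4]=3 C[3]=3 → dur=3, Σ=25 | A=load:t4 B=compute:t3 [tied]
step 5: C[4]=9 → dur=9, Σ=34 | A=compute:t4 B=idle [compute-only]

step 4: A=load:t4 B=compute:t3 [tied]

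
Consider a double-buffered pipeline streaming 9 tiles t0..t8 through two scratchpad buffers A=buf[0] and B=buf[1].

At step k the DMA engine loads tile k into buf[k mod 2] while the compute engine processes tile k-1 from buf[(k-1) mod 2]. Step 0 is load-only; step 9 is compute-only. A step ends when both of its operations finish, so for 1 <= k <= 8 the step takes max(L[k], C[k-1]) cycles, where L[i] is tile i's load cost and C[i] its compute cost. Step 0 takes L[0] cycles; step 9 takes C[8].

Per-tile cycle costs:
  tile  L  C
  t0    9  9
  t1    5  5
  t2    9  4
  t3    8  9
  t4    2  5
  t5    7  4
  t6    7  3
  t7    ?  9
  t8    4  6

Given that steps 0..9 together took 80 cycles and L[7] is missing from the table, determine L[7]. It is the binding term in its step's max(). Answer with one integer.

step 0 | dur = L[0]=9 = 9
step 1 | dur = max(L[1]=5, C[0]=9) = 9
step 2 | dur = max(L[2]=9, C[1]=5) = 9
step 3 | dur = max(L[3]=8, C[2]=4) = 8
step 4 | dur = max(L[4]=2, C[3]=9) = 9
step 5 | dur = max(L[5]=7, C[4]=5) = 7
step 6 | dur = max(L[6]=7, C[5]=4) = 7
step 7 | dur = max(L[7]=?, C[6]=3) = L[7]  (unknown; binding)
step 8 | dur = max(L[8]=4, C[7]=9) = 9
step 9 | dur = C[8]=6 = 6
sum of known step durations = 73
dur[7] = total - known = 80 - 73 = 7
L[7] is the binding max in step 7, so L[7] = dur[7] = 7

L[7] = 7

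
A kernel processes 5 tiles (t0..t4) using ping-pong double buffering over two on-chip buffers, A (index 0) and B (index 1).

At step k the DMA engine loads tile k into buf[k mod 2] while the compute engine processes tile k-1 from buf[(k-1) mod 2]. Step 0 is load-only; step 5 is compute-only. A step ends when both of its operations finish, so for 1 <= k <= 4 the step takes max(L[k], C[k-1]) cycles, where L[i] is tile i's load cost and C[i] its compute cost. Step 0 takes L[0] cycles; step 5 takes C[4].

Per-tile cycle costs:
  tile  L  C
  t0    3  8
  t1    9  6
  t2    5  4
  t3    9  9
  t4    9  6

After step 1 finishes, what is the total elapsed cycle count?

step 0: L[0]=3 → dur=3, Σ=3 | A=load:t0 B=idle [load-only]
step 1: L[1]=9 C[0]=8 → dur=9, Σ=12 | A=compute:t0 B=load:t1 [load-bound]
step 2: L[2]=5 C[1]=6 → dur=6, Σ=18 | A=load:t2 B=compute:t1 [compute-bound]
step 3: L[3]=9 C[2]=4 → dur=9, Σ=27 | A=compute:t2 B=load:t3 [load-bound]
step 4: L[4]=9 C[3]=9 → dur=9, Σ=36 | A=load:t4 B=compute:t3 [tied]
step 5: C[4]=6 → dur=6, Σ=42 | A=compute:t4 B=idle [compute-only]

end_cycle[1] = 12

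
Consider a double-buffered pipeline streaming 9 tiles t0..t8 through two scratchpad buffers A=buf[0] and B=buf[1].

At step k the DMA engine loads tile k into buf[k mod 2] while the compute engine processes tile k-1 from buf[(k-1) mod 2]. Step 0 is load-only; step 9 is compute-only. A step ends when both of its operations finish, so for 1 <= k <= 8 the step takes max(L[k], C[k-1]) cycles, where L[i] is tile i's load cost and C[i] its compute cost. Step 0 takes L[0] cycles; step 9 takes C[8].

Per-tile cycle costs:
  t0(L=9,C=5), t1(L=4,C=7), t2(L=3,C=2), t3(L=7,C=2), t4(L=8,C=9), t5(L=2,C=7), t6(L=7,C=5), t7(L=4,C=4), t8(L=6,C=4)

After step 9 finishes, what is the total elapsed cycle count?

step 0: L[0]=9 → dur=9, Σ=9 | A=load:t0 B=idle [load-only]
step 1: L[1]=4 C[0]=5 → dur=5, Σ=14 | A=compute:t0 B=load:t1 [compute-bound]
step 2: L[2]=3 C[1]=7 → dur=7, Σ=21 | A=load:t2 B=compute:t1 [compute-bound]
step 3: L[3]=7 C[2]=2 → dur=7, Σ=28 | A=compute:t2 B=load:t3 [load-bound]
step 4: L[4]=8 C[3]=2 → dur=8, Σ=36 | A=load:t4 B=compute:t3 [load-bound]
step 5: L[5]=2 C[4]=9 → dur=9, Σ=45 | A=compute:t4 B=load:t5 [compute-bound]
step 6: L[6]=7 C[5]=7 → dur=7, Σ=52 | A=load:t6 B=compute:t5 [tied]
step 7: L[7]=4 C[6]=5 → dur=5, Σ=57 | A=compute:t6 B=load:t7 [compute-bound]
step 8: L[8]=6 C[7]=4 → dur=6, Σ=63 | A=load:t8 B=compute:t7 [load-bound]
step 9: C[8]=4 → dur=4, Σ=67 | A=compute:t8 B=idle [compute-only]

end_cycle[9] = 67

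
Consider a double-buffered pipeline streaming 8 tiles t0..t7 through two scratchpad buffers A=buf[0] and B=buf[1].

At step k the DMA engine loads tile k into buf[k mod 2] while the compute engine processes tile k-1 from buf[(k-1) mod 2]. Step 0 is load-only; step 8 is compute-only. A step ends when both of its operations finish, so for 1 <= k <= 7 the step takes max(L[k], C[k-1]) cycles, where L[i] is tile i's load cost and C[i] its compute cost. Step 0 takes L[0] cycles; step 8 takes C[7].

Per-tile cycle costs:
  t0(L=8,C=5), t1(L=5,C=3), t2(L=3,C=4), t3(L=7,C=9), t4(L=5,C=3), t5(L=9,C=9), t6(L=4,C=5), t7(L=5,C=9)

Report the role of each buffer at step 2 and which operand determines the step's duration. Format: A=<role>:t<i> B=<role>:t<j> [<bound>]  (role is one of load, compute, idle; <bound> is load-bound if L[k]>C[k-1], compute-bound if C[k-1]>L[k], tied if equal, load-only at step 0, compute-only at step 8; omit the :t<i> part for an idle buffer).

k=0 load=t0/8c comp=- wait=8 total=8
k=1 load=t1/5c comp=t0/5c wait=5 total=13
k=2 load=t2/3c comp=t1/3c wait=3 total=16
k=3 load=t3/7c comp=t2/4c wait=7 total=23
k=4 load=t4/5c comp=t3/9c wait=9 total=32
k=5 load=t5/9c comp=t4/3c wait=9 total=41
k=6 load=t6/4c comp=t5/9c wait=9 total=50
k=7 load=t7/5c comp=t6/5c wait=5 total=55
k=8 load=- comp=t7/9c wait=9 total=64

step 2: A=load:t2 B=compute:t1 [tied]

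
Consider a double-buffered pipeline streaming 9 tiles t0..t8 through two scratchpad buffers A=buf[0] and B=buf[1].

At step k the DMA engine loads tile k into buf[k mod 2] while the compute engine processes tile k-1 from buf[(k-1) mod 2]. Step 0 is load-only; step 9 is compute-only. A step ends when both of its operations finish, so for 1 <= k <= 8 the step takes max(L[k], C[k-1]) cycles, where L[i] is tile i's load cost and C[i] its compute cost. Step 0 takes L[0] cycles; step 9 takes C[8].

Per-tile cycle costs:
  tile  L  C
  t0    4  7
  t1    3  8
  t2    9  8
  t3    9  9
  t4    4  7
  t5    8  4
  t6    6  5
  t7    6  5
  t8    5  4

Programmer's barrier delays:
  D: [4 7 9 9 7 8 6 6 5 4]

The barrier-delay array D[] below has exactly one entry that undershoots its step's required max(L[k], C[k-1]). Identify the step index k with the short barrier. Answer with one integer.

hazard at step 4

k=0 barrier L[0]=4→4c, D[0]=4 ok
k=1 barrier max(L[1]=3,C[0]=7)→7c, D[1]=7 ok
k=2 barrier max(L[2]=9,C[1]=8)→9c, D[2]=9 ok
k=3 barrier max(L[3]=9,C[2]=8)→9c, D[3]=9 ok
k=4 barrier max(L[4]=4,C[3]=9)→9c, D[4]=7 SHORT
k=5 barrier max(L[5]=8,C[4]=7)→8c, D[5]=8 ok
k=6 barrier max(L[6]=6,C[5]=4)→6c, D[6]=6 ok
k=7 barrier max(L[7]=6,C[6]=5)→6c, D[7]=6 ok
k=8 barrier max(L[8]=5,C[7]=5)→5c, D[8]=5 ok
k=9 barrier C[8]=4→4c, D[9]=4 ok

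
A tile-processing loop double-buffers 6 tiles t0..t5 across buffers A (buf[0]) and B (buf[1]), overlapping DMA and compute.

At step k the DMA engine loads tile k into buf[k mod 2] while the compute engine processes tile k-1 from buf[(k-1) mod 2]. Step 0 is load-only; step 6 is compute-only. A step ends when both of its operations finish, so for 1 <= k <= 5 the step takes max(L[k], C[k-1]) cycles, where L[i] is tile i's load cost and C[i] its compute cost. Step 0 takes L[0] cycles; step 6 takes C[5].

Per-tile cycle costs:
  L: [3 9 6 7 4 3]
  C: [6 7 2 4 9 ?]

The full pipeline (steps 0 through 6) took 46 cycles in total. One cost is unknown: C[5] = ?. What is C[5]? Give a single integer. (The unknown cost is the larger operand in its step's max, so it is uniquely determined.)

C[5] = 7

step 0 → dur = L[0]=3 = 3
step 1 → dur = max(L[1]=9, C[0]=6) = 9
step 2 → dur = max(L[2]=6, C[1]=7) = 7
step 3 → dur = max(L[3]=7, C[2]=2) = 7
step 4 → dur = max(L[4]=4, C[3]=4) = 4
step 5 → dur = max(L[5]=3, C[4]=9) = 9
step 6 → dur = C[5]=? = C[5]  (unknown; binding)
sum of known step durations = 39
dur[6] = total - known = 46 - 39 = 7
C[5] is the binding max in step 6, so C[5] = dur[6] = 7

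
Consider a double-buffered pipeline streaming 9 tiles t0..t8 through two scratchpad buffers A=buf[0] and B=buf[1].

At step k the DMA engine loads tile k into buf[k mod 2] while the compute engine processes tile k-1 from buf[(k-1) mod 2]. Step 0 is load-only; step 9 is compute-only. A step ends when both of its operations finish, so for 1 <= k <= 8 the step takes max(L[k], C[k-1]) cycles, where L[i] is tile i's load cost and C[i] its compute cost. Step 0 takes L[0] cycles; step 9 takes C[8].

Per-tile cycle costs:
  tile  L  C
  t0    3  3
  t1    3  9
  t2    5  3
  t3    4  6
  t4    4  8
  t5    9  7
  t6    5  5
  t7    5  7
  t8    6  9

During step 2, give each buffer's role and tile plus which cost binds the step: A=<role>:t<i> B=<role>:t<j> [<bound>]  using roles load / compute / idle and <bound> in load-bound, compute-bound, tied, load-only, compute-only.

  0. 3=3c; end=3; A:t0 B:-
  1. max(3,3)=3c; end=6; A:t0 B:t1
  2. max(5,9)=9c; end=15; A:t2 B:t1
  3. max(4,3)=4c; end=19; A:t2 B:t3
  4. max(4,6)=6c; end=25; A:t4 B:t3
  5. max(9,8)=9c; end=34; A:t4 B:t5
  6. max(5,7)=7c; end=41; A:t6 B:t5
  7. max(5,5)=5c; end=46; A:t6 B:t7
  8. max(6,7)=7c; end=53; A:t8 B:t7
  9. 9=9c; end=62; A:t8 B:t7

step 2: A=load:t2 B=compute:t1 [compute-bound]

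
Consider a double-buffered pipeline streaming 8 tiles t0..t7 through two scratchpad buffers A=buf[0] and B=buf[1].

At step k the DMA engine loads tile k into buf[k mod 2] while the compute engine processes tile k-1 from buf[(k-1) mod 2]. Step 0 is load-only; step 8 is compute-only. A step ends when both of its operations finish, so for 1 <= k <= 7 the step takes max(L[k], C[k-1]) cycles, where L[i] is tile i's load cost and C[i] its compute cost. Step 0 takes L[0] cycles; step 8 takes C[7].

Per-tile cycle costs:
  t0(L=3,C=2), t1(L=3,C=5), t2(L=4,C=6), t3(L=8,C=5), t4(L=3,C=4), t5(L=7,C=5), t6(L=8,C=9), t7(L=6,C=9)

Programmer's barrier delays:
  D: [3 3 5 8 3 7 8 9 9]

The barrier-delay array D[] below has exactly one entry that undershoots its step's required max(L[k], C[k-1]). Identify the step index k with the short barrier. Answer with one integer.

k=0 barrier L[0]=3→3c, D[0]=3 ok
k=1 barrier max(L[1]=3,C[0]=2)→3c, D[1]=3 ok
k=2 barrier max(L[2]=4,C[1]=5)→5c, D[2]=5 ok
k=3 barrier max(L[3]=8,C[2]=6)→8c, D[3]=8 ok
k=4 barrier max(L[4]=3,C[3]=5)→5c, D[4]=3 SHORT
k=5 barrier max(L[5]=7,C[4]=4)→7c, D[5]=7 ok
k=6 barrier max(L[6]=8,C[5]=5)→8c, D[6]=8 ok
k=7 barrier max(L[7]=6,C[6]=9)→9c, D[7]=9 ok
k=8 barrier C[7]=9→9c, D[8]=9 ok

hazard at step 4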